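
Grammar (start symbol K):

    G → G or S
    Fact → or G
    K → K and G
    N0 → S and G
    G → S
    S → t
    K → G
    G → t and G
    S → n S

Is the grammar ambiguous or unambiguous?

Ambiguous

Witness: t and t

Derivation 1: K ⇒ K and G ⇒ G and G ⇒ S and G ⇒ t and G ⇒ t and S ⇒ t and t
Derivation 2: K ⇒ G ⇒ t and G ⇒ t and S ⇒ t and t

Two distinct leftmost derivations for the same string.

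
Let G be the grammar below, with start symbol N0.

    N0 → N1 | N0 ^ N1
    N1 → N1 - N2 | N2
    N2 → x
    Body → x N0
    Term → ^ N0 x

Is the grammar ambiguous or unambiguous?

Unambiguous

Only N0, N1, N2 are reachable from N0; ignoring the rest: This is a standard precedence ladder (N0 over N1 over N2), with each level left-recursive on its own operator ('^' at N0, '-' at N1). That structure is LR(1), hence unambiguous.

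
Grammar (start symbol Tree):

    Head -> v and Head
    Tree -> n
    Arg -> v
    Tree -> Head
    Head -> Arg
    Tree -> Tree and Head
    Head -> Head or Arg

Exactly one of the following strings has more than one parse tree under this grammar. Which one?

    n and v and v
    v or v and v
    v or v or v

n and v and v: 2 trees
v or v and v: 1 tree
v or v or v: 1 tree

n and v and v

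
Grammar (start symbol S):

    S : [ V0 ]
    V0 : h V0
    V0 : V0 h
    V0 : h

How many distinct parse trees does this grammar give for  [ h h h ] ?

Parse trees for [ h h h ]:
  [S [ [V0 h [V0 h [V0 h]]] ]]
  [S [ [V0 h [V0 [V0 h] h]] ]]
  [S [ [V0 [V0 h [V0 h]] h] ]]
  [S [ [V0 [V0 [V0 h] h] h] ]]

4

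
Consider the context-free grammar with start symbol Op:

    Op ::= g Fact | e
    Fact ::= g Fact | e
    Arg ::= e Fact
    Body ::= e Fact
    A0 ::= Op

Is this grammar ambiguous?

Unambiguous

(Arg, Body, A0 are unreachable from Op, so their rules don't affect L(Op).) The reachable rules are right-linear with at most one rule per (nonterminal, next-terminal) pair. Each input token forces the next rule, so parsing is deterministic.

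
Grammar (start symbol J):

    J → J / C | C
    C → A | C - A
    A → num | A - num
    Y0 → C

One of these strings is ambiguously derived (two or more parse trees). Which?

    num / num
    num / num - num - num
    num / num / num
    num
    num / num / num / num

num / num: 1 tree
num / num - num - num: 4 trees
num / num / num: 1 tree
num: 1 tree
num / num / num / num: 1 tree

num / num - num - num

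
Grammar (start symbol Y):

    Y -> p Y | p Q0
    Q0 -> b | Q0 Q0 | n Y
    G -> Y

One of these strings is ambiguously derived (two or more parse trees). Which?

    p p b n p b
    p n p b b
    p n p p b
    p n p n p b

p p b n p b: 1 tree
p n p b b: 2 trees
p n p p b: 1 tree
p n p n p b: 1 tree

p n p b b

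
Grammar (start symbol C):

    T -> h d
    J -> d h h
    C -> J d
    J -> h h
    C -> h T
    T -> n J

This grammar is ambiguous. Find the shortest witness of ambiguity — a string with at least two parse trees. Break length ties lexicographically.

length 3: h h d has 2 parse trees

Two derivations of h h d:
  C ⇒ J d ⇒ h h d
  C ⇒ h T ⇒ h h d

h h d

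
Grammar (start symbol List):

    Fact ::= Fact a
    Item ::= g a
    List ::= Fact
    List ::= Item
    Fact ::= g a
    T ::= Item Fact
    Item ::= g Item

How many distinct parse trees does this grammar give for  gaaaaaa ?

1

Parse trees for gaaaaaa:
  [List [Fact [Fact [Fact [Fact [Fact [Fact g a] a] a] a] a] a]]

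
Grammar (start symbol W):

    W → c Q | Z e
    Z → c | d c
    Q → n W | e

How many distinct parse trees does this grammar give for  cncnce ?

Parse trees for cncnce:
  [W c [Q n [W c [Q n [W c [Q e]]]]]]
  [W c [Q n [W c [Q n [W [Z c] e]]]]]

2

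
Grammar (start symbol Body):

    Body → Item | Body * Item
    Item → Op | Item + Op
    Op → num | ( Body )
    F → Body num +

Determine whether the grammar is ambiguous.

Unambiguous

Only Body, Item, Op are reachable from Body; ignoring the rest: The grammar is stratified — Body handles '*' (left-recursive), Item handles '+', Op atoms. Each operator has a fixed associativity and precedence level, so every string has one parse.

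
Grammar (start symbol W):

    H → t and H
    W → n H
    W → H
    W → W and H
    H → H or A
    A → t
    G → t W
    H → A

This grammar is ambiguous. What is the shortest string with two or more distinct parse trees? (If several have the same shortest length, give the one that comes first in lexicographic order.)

length 1: no string has ≥2 trees
length 2: no string has ≥2 trees
length 3: t and t has 2 parse trees

Two derivations of t and t:
  W ⇒ H ⇒ t and H ⇒ t and A ⇒ t and t
  W ⇒ W and H ⇒ H and H ⇒ A and H ⇒ t and H ⇒ t and A ⇒ t and t

t and t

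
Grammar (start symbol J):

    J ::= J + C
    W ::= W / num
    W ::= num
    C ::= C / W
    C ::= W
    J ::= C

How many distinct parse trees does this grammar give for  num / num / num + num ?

Parse trees for num / num / num + num:
  [J [J [C [C [W num]] / [W [W num] / num]]] + [C [W num]]]
  [J [J [C [C [C [W num]] / [W num]] / [W num]]] + [C [W num]]]
  [J [J [C [C [W [W num] / num]] / [W num]]] + [C [W num]]]
  [J [J [C [W [W [W num] / num] / num]]] + [C [W num]]]

4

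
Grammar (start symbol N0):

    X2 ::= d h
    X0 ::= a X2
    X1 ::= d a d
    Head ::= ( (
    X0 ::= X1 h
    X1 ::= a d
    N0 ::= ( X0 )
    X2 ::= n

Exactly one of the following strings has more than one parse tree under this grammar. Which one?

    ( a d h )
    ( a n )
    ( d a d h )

( a d h )

( a d h ): 2 trees
( a n ): 1 tree
( d a d h ): 1 tree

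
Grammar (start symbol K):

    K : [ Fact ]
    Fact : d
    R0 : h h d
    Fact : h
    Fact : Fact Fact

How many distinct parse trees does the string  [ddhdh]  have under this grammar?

Parse trees for [ddhdh] (showing first 6 of 14):
  [K [ [Fact [Fact d] [Fact [Fact d] [Fact [Fact h] [Fact [Fact d] [Fact h]]]]] ]]
  [K [ [Fact [Fact d] [Fact [Fact d] [Fact [Fact [Fact h] [Fact d]] [Fact h]]]] ]]
  [K [ [Fact [Fact d] [Fact [Fact [Fact d] [Fact h]] [Fact [Fact d] [Fact h]]]] ]]
  [K [ [Fact [Fact d] [Fact [Fact [Fact d] [Fact [Fact h] [Fact d]]] [Fact h]]] ]]
  [K [ [Fact [Fact d] [Fact [Fact [Fact [Fact d] [Fact h]] [Fact d]] [Fact h]]] ]]
  [K [ [Fact [Fact [Fact d] [Fact d]] [Fact [Fact h] [Fact [Fact d] [Fact h]]]] ]]

14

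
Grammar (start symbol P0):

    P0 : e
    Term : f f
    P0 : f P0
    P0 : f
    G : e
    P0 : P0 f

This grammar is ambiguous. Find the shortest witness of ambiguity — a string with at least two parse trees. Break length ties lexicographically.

f f

length 1: no string has ≥2 trees
length 2: f f has 2 parse trees

Two derivations of f f:
  P0 ⇒ f P0 ⇒ f f
  P0 ⇒ P0 f ⇒ f f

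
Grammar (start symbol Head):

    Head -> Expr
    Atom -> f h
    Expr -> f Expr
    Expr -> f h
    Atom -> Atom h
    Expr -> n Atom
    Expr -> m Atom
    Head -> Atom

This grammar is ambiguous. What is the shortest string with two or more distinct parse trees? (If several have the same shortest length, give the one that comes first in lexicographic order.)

f h

length 2: f h has 2 parse trees

Two derivations of f h:
  Head ⇒ Expr ⇒ f h
  Head ⇒ Atom ⇒ f h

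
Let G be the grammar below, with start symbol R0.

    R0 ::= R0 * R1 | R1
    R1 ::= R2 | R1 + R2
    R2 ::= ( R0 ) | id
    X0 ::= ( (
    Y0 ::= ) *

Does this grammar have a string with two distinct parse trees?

(X0, Y0 are unreachable from R0, so their rules don't affect L(R0).) R0 → R0 * R1 | R1  ;  R1 → R1 + R2 | R2  — a left-associative chain with R2 at the bottom. Each string factors uniquely by precedence.

Unambiguous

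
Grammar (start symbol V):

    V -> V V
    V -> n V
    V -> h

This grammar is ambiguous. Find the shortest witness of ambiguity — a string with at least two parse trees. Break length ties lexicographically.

h h h

length 1: no string has ≥2 trees
length 2: no string has ≥2 trees
length 3: h h h has 2 parse trees

Two derivations of h h h:
  V ⇒ V V ⇒ V V V ⇒ h V V ⇒ h h V ⇒ h h h
  V ⇒ V V ⇒ h V ⇒ h V V ⇒ h h V ⇒ h h h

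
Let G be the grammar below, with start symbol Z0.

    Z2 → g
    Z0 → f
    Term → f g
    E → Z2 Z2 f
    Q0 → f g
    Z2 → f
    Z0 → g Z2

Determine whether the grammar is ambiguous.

Only Z0, Z2 are reachable from Z0; ignoring the rest: The reachable rules are right-linear with at most one rule per (nonterminal, next-terminal) pair. Each input token forces the next rule, so parsing is deterministic.

Unambiguous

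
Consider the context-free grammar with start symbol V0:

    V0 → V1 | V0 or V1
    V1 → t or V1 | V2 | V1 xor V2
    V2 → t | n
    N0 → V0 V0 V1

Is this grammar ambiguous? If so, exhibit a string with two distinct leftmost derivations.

Witness: t or n

Derivation 1: V0 ⇒ V1 ⇒ t or V1 ⇒ t or V2 ⇒ t or n
Derivation 2: V0 ⇒ V0 or V1 ⇒ V1 or V1 ⇒ V2 or V1 ⇒ t or V1 ⇒ t or V2 ⇒ t or n

Two distinct leftmost derivations for the same string.

Ambiguous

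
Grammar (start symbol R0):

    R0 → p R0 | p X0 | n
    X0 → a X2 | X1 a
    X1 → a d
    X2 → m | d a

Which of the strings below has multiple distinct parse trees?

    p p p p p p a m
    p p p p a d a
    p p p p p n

p p p p p p a m: 1 tree
p p p p a d a: 2 trees
p p p p p n: 1 tree

p p p p a d a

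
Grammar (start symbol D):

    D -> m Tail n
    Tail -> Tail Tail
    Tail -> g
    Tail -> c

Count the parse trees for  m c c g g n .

5

Parse trees for m c c g g n:
  [D m [Tail [Tail c] [Tail [Tail c] [Tail [Tail g] [Tail g]]]] n]
  [D m [Tail [Tail c] [Tail [Tail [Tail c] [Tail g]] [Tail g]]] n]
  [D m [Tail [Tail [Tail c] [Tail c]] [Tail [Tail g] [Tail g]]] n]
  [D m [Tail [Tail [Tail c] [Tail [Tail c] [Tail g]]] [Tail g]] n]
  [D m [Tail [Tail [Tail [Tail c] [Tail c]] [Tail g]] [Tail g]] n]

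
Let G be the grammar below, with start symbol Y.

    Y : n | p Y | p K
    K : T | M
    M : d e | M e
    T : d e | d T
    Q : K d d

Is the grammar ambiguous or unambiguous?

Witness: p d e

Derivation 1: Y ⇒ p K ⇒ p T ⇒ p d e
Derivation 2: Y ⇒ p K ⇒ p M ⇒ p d e

Two distinct leftmost derivations for the same string.

Ambiguous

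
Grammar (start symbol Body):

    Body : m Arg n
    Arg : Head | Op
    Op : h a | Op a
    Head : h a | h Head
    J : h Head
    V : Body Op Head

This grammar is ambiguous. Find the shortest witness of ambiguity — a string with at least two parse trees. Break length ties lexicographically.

m h a n

length 4: m h a n has 2 parse trees

Two derivations of m h a n:
  Body ⇒ m Arg n ⇒ m Head n ⇒ m h a n
  Body ⇒ m Arg n ⇒ m Op n ⇒ m h a n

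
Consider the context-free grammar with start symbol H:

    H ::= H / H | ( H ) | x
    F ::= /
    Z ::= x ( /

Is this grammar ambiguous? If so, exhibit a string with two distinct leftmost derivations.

Witness: x / x / x

Derivation 1: H ⇒ H / H ⇒ H / H / H ⇒ x / H / H ⇒ x / x / H ⇒ x / x / x
Derivation 2: H ⇒ H / H ⇒ x / H ⇒ x / H / H ⇒ x / x / H ⇒ x / x / x

Two distinct leftmost derivations for the same string.

Ambiguous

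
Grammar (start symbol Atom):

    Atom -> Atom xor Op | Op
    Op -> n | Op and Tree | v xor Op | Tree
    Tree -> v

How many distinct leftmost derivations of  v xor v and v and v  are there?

4

Parse trees for v xor v and v and v:
  [Atom [Atom [Op [Tree v]]] xor [Op [Op [Op [Tree v]] and [Tree v]] and [Tree v]]]
  [Atom [Op [Op [Op v xor [Op [Tree v]]] and [Tree v]] and [Tree v]]]
  [Atom [Op [Op v xor [Op [Op [Tree v]] and [Tree v]]] and [Tree v]]]
  [Atom [Op v xor [Op [Op [Op [Tree v]] and [Tree v]] and [Tree v]]]]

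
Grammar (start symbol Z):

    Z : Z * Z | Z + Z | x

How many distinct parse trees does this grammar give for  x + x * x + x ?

5

Parse trees for x + x * x + x:
  [Z [Z [Z x] + [Z x]] * [Z [Z x] + [Z x]]]
  [Z [Z x] + [Z [Z x] * [Z [Z x] + [Z x]]]]
  [Z [Z x] + [Z [Z [Z x] * [Z x]] + [Z x]]]
  [Z [Z [Z [Z x] + [Z x]] * [Z x]] + [Z x]]
  [Z [Z [Z x] + [Z [Z x] * [Z x]]] + [Z x]]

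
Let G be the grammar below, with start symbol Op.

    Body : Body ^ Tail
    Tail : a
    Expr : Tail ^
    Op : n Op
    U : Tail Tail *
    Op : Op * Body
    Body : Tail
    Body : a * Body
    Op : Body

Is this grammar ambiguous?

Witness: a * a

Derivation 1: Op ⇒ Op * Body ⇒ Body * Body ⇒ Tail * Body ⇒ a * Body ⇒ a * Tail ⇒ a * a
Derivation 2: Op ⇒ Body ⇒ a * Body ⇒ a * Tail ⇒ a * a

Two distinct leftmost derivations for the same string.

Ambiguous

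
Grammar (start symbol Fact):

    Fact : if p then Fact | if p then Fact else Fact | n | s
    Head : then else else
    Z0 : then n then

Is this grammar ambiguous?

Witness: if p then if p then n else n

Derivation 1: Fact ⇒ if p then Fact ⇒ if p then if p then Fact else Fact ⇒ if p then if p then n else Fact ⇒ if p then if p then n else n
Derivation 2: Fact ⇒ if p then Fact else Fact ⇒ if p then if p then Fact else Fact ⇒ if p then if p then n else Fact ⇒ if p then if p then n else n

Two distinct leftmost derivations for the same string.

Ambiguous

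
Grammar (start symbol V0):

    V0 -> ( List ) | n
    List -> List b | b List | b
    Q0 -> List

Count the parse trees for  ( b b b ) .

4

Parse trees for ( b b b ):
  [V0 ( [List [List [List b] b] b] )]
  [V0 ( [List [List b [List b]] b] )]
  [V0 ( [List b [List [List b] b]] )]
  [V0 ( [List b [List b [List b]]] )]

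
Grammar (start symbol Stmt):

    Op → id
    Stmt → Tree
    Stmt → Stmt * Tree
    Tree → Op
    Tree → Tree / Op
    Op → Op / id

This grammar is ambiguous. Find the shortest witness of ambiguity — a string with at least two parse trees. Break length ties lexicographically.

id / id

length 1: no string has ≥2 trees
length 3: id / id has 2 parse trees

Two derivations of id / id:
  Stmt ⇒ Tree ⇒ Op ⇒ Op / id ⇒ id / id
  Stmt ⇒ Tree ⇒ Tree / Op ⇒ Op / Op ⇒ id / Op ⇒ id / id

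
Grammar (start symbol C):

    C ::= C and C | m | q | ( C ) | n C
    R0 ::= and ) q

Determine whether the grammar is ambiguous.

Ambiguous

Witness: n m and m

Derivation 1: C ⇒ C and C ⇒ n C and C ⇒ n m and C ⇒ n m and m
Derivation 2: C ⇒ n C ⇒ n C and C ⇒ n m and C ⇒ n m and m

Two distinct leftmost derivations for the same string.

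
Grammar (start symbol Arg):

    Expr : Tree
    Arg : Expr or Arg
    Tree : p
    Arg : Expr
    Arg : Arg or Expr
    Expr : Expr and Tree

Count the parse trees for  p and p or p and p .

2

Parse trees for p and p or p and p:
  [Arg [Expr [Expr [Tree p]] and [Tree p]] or [Arg [Expr [Expr [Tree p]] and [Tree p]]]]
  [Arg [Arg [Expr [Expr [Tree p]] and [Tree p]]] or [Expr [Expr [Tree p]] and [Tree p]]]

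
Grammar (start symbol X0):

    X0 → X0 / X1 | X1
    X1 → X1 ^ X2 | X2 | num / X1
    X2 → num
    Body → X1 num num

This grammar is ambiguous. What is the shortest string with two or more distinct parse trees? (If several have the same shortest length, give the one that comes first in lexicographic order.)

num / num

length 1: no string has ≥2 trees
length 3: num / num has 2 parse trees

Two derivations of num / num:
  X0 ⇒ X0 / X1 ⇒ X1 / X1 ⇒ X2 / X1 ⇒ num / X1 ⇒ num / X2 ⇒ num / num
  X0 ⇒ X1 ⇒ num / X1 ⇒ num / X2 ⇒ num / num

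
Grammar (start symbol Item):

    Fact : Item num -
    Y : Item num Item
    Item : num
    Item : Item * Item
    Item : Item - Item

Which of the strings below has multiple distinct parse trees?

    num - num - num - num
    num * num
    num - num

num - num - num - num: 5 trees
num * num: 1 tree
num - num: 1 tree

num - num - num - num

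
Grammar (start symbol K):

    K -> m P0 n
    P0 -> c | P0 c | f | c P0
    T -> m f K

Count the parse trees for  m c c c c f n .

1

Parse trees for m c c c c f n:
  [K m [P0 c [P0 c [P0 c [P0 c [P0 f]]]]] n]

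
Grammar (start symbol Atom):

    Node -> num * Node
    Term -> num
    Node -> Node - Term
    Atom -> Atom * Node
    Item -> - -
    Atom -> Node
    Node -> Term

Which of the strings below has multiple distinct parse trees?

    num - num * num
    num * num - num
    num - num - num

num * num - num

num - num * num: 1 tree
num * num - num: 3 trees
num - num - num: 1 tree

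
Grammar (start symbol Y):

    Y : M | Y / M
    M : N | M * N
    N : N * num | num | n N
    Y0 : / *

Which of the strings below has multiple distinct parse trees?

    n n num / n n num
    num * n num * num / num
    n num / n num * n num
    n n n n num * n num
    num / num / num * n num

n n num / n n num: 1 tree
num * n num * num / num: 3 trees
n num / n num * n num: 1 tree
n n n n num * n num: 1 tree
num / num / num * n num: 1 tree

num * n num * num / num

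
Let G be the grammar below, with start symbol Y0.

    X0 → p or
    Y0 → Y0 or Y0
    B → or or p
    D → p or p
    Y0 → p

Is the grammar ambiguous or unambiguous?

Ambiguous

Witness: p or p or p

Derivation 1: Y0 ⇒ Y0 or Y0 ⇒ Y0 or Y0 or Y0 ⇒ p or Y0 or Y0 ⇒ p or p or Y0 ⇒ p or p or p
Derivation 2: Y0 ⇒ Y0 or Y0 ⇒ p or Y0 ⇒ p or Y0 or Y0 ⇒ p or p or Y0 ⇒ p or p or p

Two distinct leftmost derivations for the same string.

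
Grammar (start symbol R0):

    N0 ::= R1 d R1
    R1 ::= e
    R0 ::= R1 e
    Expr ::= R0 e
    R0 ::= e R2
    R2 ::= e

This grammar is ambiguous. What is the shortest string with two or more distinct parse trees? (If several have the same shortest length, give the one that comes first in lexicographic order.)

length 2: e e has 2 parse trees

Two derivations of e e:
  R0 ⇒ R1 e ⇒ e e
  R0 ⇒ e R2 ⇒ e e

e e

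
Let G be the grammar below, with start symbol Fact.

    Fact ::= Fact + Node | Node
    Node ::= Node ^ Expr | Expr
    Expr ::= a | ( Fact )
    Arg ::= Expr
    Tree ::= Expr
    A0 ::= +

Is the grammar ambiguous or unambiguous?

(Arg, Tree, A0 are unreachable from Fact, so their rules don't affect L(Fact).) This is a standard precedence ladder (Fact over Node over Expr), with each level left-recursive on its own operator ('+' at Fact, '^' at Node). That structure is LR(1), hence unambiguous.

Unambiguous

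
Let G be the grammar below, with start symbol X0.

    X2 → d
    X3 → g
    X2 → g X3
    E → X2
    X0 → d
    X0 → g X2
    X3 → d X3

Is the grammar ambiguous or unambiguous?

Only X0, X2, X3 are reachable from X0; ignoring the rest: Each reachable nonterminal has at most one production per leading terminal, and all productions are right-linear; the derivation is determined token-by-token.

Unambiguous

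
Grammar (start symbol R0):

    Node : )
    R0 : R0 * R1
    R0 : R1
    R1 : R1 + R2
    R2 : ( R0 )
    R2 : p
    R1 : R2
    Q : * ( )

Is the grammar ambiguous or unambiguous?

Unambiguous

Only R0, R1, R2 are reachable from R0; ignoring the rest: The grammar is stratified — R0 handles '*' (left-recursive), R1 handles '+', R2 atoms. Each operator has a fixed associativity and precedence level, so every string has one parse.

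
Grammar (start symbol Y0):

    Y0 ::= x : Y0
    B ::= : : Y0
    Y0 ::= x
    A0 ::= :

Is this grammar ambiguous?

Only Y0 is reachable from Y0; ignoring the rest: Right-recursive list with a separator: after each atom, whether the separator follows determines the rule. One parse per string.

Unambiguous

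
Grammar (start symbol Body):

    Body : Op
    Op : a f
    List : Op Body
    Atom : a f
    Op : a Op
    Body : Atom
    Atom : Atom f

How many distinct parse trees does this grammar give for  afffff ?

1

Parse trees for afffff:
  [Body [Atom [Atom [Atom [Atom [Atom a f] f] f] f] f]]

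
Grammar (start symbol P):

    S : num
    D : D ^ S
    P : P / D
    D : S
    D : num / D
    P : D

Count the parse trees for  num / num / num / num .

Parse trees for num / num / num / num:
  [P [P [D [S num]]] / [D num / [D num / [D [S num]]]]]
  [P [P [P [D [S num]]] / [D [S num]]] / [D num / [D [S num]]]]
  [P [P [D num / [D [S num]]]] / [D num / [D [S num]]]]
  [P [P [P [D [S num]]] / [D num / [D [S num]]]] / [D [S num]]]
  [P [P [P [P [D [S num]]] / [D [S num]]] / [D [S num]]] / [D [S num]]]
  [P [P [P [D num / [D [S num]]]] / [D [S num]]] / [D [S num]]]
  [P [P [D num / [D num / [D [S num]]]]] / [D [S num]]]
  [P [D num / [D num / [D num / [D [S num]]]]]]

8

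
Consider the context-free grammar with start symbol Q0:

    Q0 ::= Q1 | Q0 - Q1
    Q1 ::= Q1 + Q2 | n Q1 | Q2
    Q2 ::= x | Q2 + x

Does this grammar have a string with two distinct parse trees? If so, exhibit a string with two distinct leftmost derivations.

Ambiguous

Witness: x + x

Derivation 1: Q0 ⇒ Q1 ⇒ Q1 + Q2 ⇒ Q2 + Q2 ⇒ x + Q2 ⇒ x + x
Derivation 2: Q0 ⇒ Q1 ⇒ Q2 ⇒ Q2 + x ⇒ x + x

Two distinct leftmost derivations for the same string.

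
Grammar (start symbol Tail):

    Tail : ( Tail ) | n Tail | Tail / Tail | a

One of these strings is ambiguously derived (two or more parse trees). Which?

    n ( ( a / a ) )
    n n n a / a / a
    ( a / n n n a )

n n n a / a / a

n ( ( a / a ) ): 1 tree
n n n a / a / a: 14 trees
( a / n n n a ): 1 tree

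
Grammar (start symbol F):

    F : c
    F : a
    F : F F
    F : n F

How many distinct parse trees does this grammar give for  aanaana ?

Parse trees for aanaana (showing first 6 of 23):
  [F [F a] [F [F a] [F [F n [F a]] [F [F a] [F n [F a]]]]]]
  [F [F a] [F [F a] [F [F [F n [F a]] [F a]] [F n [F a]]]]]
  [F [F a] [F [F a] [F [F n [F [F a] [F a]]] [F n [F a]]]]]
  [F [F a] [F [F a] [F n [F [F a] [F [F a] [F n [F a]]]]]]]
  [F [F a] [F [F a] [F n [F [F [F a] [F a]] [F n [F a]]]]]]
  [F [F a] [F [F [F a] [F n [F a]]] [F [F a] [F n [F a]]]]]

23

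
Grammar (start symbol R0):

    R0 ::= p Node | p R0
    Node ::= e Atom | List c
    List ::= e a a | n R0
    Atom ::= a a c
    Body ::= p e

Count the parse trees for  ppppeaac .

2

Parse trees for ppppeaac:
  [R0 p [R0 p [R0 p [R0 p [Node e [Atom a a c]]]]]]
  [R0 p [R0 p [R0 p [R0 p [Node [List e a a] c]]]]]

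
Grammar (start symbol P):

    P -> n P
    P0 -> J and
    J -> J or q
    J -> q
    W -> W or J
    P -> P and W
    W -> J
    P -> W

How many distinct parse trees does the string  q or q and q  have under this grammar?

Parse trees for q or q and q:
  [P [P [W [W [J q]] or [J q]]] and [W [J q]]]
  [P [P [W [J [J q] or q]]] and [W [J q]]]

2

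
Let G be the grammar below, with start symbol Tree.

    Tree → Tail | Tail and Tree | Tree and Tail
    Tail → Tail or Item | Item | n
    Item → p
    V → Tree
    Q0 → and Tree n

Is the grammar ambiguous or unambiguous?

Witness: n and n

Derivation 1: Tree ⇒ Tail and Tree ⇒ n and Tree ⇒ n and Tail ⇒ n and n
Derivation 2: Tree ⇒ Tree and Tail ⇒ Tail and Tail ⇒ n and Tail ⇒ n and n

Two distinct leftmost derivations for the same string.

Ambiguous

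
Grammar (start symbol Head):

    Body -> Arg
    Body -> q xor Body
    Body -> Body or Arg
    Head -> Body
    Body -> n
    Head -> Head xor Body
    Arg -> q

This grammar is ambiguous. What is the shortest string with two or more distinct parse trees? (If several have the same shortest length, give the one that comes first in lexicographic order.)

q xor n

length 1: no string has ≥2 trees
length 3: q xor n has 2 parse trees

Two derivations of q xor n:
  Head ⇒ Body ⇒ q xor Body ⇒ q xor n
  Head ⇒ Head xor Body ⇒ Body xor Body ⇒ Arg xor Body ⇒ q xor Body ⇒ q xor n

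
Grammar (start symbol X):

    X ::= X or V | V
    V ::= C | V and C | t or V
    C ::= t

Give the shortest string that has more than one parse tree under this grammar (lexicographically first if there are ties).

t or t

length 1: no string has ≥2 trees
length 3: t or t has 2 parse trees

Two derivations of t or t:
  X ⇒ X or V ⇒ V or V ⇒ C or V ⇒ t or V ⇒ t or C ⇒ t or t
  X ⇒ V ⇒ t or V ⇒ t or C ⇒ t or t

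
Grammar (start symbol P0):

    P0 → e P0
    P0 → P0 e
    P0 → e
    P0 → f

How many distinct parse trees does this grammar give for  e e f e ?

Parse trees for e e f e:
  [P0 e [P0 e [P0 [P0 f] e]]]
  [P0 e [P0 [P0 e [P0 f]] e]]
  [P0 [P0 e [P0 e [P0 f]]] e]

3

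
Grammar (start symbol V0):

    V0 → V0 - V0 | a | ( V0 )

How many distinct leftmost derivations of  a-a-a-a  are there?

5

Parse trees for a-a-a-a:
  [V0 [V0 a] - [V0 [V0 a] - [V0 [V0 a] - [V0 a]]]]
  [V0 [V0 a] - [V0 [V0 [V0 a] - [V0 a]] - [V0 a]]]
  [V0 [V0 [V0 a] - [V0 a]] - [V0 [V0 a] - [V0 a]]]
  [V0 [V0 [V0 a] - [V0 [V0 a] - [V0 a]]] - [V0 a]]
  [V0 [V0 [V0 [V0 a] - [V0 a]] - [V0 a]] - [V0 a]]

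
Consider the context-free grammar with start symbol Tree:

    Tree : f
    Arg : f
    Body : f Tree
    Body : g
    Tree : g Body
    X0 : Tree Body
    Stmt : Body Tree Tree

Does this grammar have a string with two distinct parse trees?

Only Tree, Body are reachable from Tree; ignoring the rest: Restricted to the reachable nonterminals, every rule has the form A → t or A → t B, and no two rules for the same A share a first terminal. The grammar encodes a DFA — one run per string.

Unambiguous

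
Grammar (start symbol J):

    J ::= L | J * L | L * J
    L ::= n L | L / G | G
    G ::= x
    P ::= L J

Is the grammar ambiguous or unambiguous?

Witness: x * x

Derivation 1: J ⇒ J * L ⇒ L * L ⇒ G * L ⇒ x * L ⇒ x * G ⇒ x * x
Derivation 2: J ⇒ L * J ⇒ G * J ⇒ x * J ⇒ x * L ⇒ x * G ⇒ x * x

Two distinct leftmost derivations for the same string.

Ambiguous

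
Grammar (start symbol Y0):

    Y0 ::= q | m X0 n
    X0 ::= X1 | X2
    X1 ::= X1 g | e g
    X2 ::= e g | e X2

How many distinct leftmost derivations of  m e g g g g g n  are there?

1

Parse trees for m e g g g g g n:
  [Y0 m [X0 [X1 [X1 [X1 [X1 [X1 e g] g] g] g] g]] n]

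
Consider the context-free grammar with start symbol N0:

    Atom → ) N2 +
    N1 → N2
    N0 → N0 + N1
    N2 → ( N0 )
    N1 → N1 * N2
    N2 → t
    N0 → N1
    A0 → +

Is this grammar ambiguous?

Unambiguous

(A0, Atom are unreachable from N0, so their rules don't affect L(N0).) N0 → N0 + N1 | N1  ;  N1 → N1 * N2 | N2  — a left-associative chain with N2 at the bottom. Each string factors uniquely by precedence.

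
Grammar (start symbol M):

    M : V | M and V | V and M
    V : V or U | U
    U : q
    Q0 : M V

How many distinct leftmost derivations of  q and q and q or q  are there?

Parse trees for q and q and q or q:
  [M [M [M [V [U q]]] and [V [U q]]] and [V [V [U q]] or [U q]]]
  [M [M [V [U q]] and [M [V [U q]]]] and [V [V [U q]] or [U q]]]
  [M [V [U q]] and [M [M [V [U q]]] and [V [V [U q]] or [U q]]]]
  [M [V [U q]] and [M [V [U q]] and [M [V [V [U q]] or [U q]]]]]

4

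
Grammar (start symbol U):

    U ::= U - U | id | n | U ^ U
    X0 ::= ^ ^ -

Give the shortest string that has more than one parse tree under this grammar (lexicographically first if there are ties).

length 1: no string has ≥2 trees
length 3: no string has ≥2 trees
length 5: id - id - id has 2 parse trees

Two derivations of id - id - id:
  U ⇒ U - U ⇒ U - U - U ⇒ id - U - U ⇒ id - id - U ⇒ id - id - id
  U ⇒ U - U ⇒ id - U ⇒ id - U - U ⇒ id - id - U ⇒ id - id - id

id - id - id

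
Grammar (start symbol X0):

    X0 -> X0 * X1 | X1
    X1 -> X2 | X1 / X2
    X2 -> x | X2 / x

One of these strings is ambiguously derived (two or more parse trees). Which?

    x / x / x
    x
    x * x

x / x / x: 4 trees
x: 1 tree
x * x: 1 tree

x / x / x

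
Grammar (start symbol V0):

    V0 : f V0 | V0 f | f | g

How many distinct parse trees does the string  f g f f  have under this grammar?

3

Parse trees for f g f f:
  [V0 f [V0 [V0 [V0 g] f] f]]
  [V0 [V0 f [V0 [V0 g] f]] f]
  [V0 [V0 [V0 f [V0 g]] f] f]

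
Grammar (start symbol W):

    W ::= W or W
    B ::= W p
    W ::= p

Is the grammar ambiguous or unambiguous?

Witness: p or p or p

Derivation 1: W ⇒ W or W ⇒ W or W or W ⇒ p or W or W ⇒ p or p or W ⇒ p or p or p
Derivation 2: W ⇒ W or W ⇒ p or W ⇒ p or W or W ⇒ p or p or W ⇒ p or p or p

Two distinct leftmost derivations for the same string.

Ambiguous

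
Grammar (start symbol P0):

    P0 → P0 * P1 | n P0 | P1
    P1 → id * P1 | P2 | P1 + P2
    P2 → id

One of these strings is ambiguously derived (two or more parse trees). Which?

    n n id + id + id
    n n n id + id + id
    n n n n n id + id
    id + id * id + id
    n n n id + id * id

n n id + id + id: 1 tree
n n n id + id + id: 1 tree
n n n n n id + id: 1 tree
id + id * id + id: 1 tree
n n n id + id * id: 4 trees

n n n id + id * id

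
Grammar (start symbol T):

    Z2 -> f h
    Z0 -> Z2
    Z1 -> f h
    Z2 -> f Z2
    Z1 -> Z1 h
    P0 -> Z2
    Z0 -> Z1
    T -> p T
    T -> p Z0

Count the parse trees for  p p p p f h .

2

Parse trees for p p p p f h:
  [T p [T p [T p [T p [Z0 [Z2 f h]]]]]]
  [T p [T p [T p [T p [Z0 [Z1 f h]]]]]]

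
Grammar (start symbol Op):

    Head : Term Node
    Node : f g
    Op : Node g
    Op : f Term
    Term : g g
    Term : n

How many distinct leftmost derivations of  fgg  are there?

Parse trees for fgg:
  [Op [Node f g] g]
  [Op f [Term g g]]

2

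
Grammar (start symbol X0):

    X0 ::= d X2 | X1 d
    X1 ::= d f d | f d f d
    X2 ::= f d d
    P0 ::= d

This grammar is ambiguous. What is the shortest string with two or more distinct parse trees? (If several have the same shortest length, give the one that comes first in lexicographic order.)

length 4: d f d d has 2 parse trees

Two derivations of d f d d:
  X0 ⇒ d X2 ⇒ d f d d
  X0 ⇒ X1 d ⇒ d f d d

d f d d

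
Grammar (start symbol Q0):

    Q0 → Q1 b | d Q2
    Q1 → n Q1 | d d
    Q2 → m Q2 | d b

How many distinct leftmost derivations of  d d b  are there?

2

Parse trees for d d b:
  [Q0 [Q1 d d] b]
  [Q0 d [Q2 d b]]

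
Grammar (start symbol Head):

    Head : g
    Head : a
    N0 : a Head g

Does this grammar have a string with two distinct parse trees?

(N0 is unreachable from Head, so its rules don't affect L(Head).) Each reachable nonterminal has at most one production per leading terminal, and all productions are right-linear; the derivation is determined token-by-token.

Unambiguous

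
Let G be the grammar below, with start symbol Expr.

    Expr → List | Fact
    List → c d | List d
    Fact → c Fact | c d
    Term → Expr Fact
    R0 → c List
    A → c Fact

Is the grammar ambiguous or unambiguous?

Witness: c d

Derivation 1: Expr ⇒ List ⇒ c d
Derivation 2: Expr ⇒ Fact ⇒ c d

Two distinct leftmost derivations for the same string.

Ambiguous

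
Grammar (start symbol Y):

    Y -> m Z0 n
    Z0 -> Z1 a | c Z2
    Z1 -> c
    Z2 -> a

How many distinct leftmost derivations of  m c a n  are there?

2

Parse trees for m c a n:
  [Y m [Z0 [Z1 c] a] n]
  [Y m [Z0 c [Z2 a]] n]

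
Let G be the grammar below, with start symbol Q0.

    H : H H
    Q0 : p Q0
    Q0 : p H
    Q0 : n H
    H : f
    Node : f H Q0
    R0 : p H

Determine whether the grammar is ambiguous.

Ambiguous

Witness: n f f f

Derivation 1: Q0 ⇒ n H ⇒ n H H ⇒ n H H H ⇒ n f H H ⇒ n f f H ⇒ n f f f
Derivation 2: Q0 ⇒ n H ⇒ n H H ⇒ n f H ⇒ n f H H ⇒ n f f H ⇒ n f f f

Two distinct leftmost derivations for the same string.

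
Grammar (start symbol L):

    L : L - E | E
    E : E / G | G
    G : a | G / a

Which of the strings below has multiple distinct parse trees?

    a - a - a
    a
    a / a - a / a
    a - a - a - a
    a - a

a - a - a: 1 tree
a: 1 tree
a / a - a / a: 4 trees
a - a - a - a: 1 tree
a - a: 1 tree

a / a - a / a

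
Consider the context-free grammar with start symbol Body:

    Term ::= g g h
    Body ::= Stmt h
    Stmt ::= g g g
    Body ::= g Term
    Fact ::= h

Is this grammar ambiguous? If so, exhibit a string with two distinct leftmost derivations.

Witness: g g g h

Derivation 1: Body ⇒ Stmt h ⇒ g g g h
Derivation 2: Body ⇒ g Term ⇒ g g g h

Two distinct leftmost derivations for the same string.

Ambiguous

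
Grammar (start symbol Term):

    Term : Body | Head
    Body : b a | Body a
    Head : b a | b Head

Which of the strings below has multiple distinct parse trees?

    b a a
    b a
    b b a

b a a: 1 tree
b a: 2 trees
b b a: 1 tree

b a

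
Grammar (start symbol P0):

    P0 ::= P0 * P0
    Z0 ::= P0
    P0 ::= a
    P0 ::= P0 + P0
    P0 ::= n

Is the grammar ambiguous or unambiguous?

Witness: a * a * a

Derivation 1: P0 ⇒ P0 * P0 ⇒ P0 * P0 * P0 ⇒ a * P0 * P0 ⇒ a * a * P0 ⇒ a * a * a
Derivation 2: P0 ⇒ P0 * P0 ⇒ a * P0 ⇒ a * P0 * P0 ⇒ a * a * P0 ⇒ a * a * a

Two distinct leftmost derivations for the same string.

Ambiguous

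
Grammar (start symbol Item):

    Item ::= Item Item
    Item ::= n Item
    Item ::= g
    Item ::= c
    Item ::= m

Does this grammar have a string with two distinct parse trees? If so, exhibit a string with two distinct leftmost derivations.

Witness: c c c

Derivation 1: Item ⇒ Item Item ⇒ Item Item Item ⇒ c Item Item ⇒ c c Item ⇒ c c c
Derivation 2: Item ⇒ Item Item ⇒ c Item ⇒ c Item Item ⇒ c c Item ⇒ c c c

Two distinct leftmost derivations for the same string.

Ambiguous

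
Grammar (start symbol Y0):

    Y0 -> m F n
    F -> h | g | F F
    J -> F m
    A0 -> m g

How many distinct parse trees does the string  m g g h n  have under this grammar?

2

Parse trees for m g g h n:
  [Y0 m [F [F g] [F [F g] [F h]]] n]
  [Y0 m [F [F [F g] [F g]] [F h]] n]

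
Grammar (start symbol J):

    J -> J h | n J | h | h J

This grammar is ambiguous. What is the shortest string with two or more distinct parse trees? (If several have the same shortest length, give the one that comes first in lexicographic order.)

length 1: no string has ≥2 trees
length 2: h h has 2 parse trees

Two derivations of h h:
  J ⇒ J h ⇒ h h
  J ⇒ h J ⇒ h h

h h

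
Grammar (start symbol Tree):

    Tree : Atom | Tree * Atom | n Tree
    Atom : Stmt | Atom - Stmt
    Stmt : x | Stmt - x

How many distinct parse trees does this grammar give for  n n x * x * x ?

6

Parse trees for n n x * x * x:
  [Tree [Tree [Tree n [Tree n [Tree [Atom [Stmt x]]]]] * [Atom [Stmt x]]] * [Atom [Stmt x]]]
  [Tree [Tree n [Tree [Tree n [Tree [Atom [Stmt x]]]] * [Atom [Stmt x]]]] * [Atom [Stmt x]]]
  [Tree [Tree n [Tree n [Tree [Tree [Atom [Stmt x]]] * [Atom [Stmt x]]]]] * [Atom [Stmt x]]]
  [Tree n [Tree [Tree [Tree n [Tree [Atom [Stmt x]]]] * [Atom [Stmt x]]] * [Atom [Stmt x]]]]
  [Tree n [Tree [Tree n [Tree [Tree [Atom [Stmt x]]] * [Atom [Stmt x]]]] * [Atom [Stmt x]]]]
  [Tree n [Tree n [Tree [Tree [Tree [Atom [Stmt x]]] * [Atom [Stmt x]]] * [Atom [Stmt x]]]]]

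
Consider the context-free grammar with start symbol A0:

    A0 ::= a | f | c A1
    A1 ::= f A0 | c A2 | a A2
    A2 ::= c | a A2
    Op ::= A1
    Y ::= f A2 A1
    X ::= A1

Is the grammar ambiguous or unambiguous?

Unambiguous

Only A0, A1, A2 are reachable from A0; ignoring the rest: Each reachable nonterminal has at most one production per leading terminal, and all productions are right-linear; the derivation is determined token-by-token.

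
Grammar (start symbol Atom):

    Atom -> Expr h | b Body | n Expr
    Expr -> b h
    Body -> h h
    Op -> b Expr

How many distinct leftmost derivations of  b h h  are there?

2

Parse trees for b h h:
  [Atom [Expr b h] h]
  [Atom b [Body h h]]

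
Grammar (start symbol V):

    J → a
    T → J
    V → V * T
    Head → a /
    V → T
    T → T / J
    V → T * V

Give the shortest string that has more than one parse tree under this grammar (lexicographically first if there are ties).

a * a

length 1: no string has ≥2 trees
length 3: a * a has 2 parse trees

Two derivations of a * a:
  V ⇒ V * T ⇒ T * T ⇒ J * T ⇒ a * T ⇒ a * J ⇒ a * a
  V ⇒ T * V ⇒ J * V ⇒ a * V ⇒ a * T ⇒ a * J ⇒ a * a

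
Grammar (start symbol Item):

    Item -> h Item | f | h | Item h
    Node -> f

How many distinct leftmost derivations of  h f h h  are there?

3

Parse trees for h f h h:
  [Item h [Item [Item [Item f] h] h]]
  [Item [Item h [Item [Item f] h]] h]
  [Item [Item [Item h [Item f]] h] h]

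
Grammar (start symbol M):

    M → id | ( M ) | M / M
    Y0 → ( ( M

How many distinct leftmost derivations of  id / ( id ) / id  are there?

Parse trees for id / ( id ) / id:
  [M [M id] / [M [M ( [M id] )] / [M id]]]
  [M [M [M id] / [M ( [M id] )]] / [M id]]

2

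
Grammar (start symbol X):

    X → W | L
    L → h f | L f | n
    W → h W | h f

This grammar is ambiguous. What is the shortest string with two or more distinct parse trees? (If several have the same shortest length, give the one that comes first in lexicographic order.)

length 1: no string has ≥2 trees
length 2: h f has 2 parse trees

Two derivations of h f:
  X ⇒ W ⇒ h f
  X ⇒ L ⇒ h f

h f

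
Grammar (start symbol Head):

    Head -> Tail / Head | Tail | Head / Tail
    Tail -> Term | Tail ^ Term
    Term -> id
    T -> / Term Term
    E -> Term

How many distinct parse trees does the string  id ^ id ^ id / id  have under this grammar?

2

Parse trees for id ^ id ^ id / id:
  [Head [Tail [Tail [Tail [Term id]] ^ [Term id]] ^ [Term id]] / [Head [Tail [Term id]]]]
  [Head [Head [Tail [Tail [Tail [Term id]] ^ [Term id]] ^ [Term id]]] / [Tail [Term id]]]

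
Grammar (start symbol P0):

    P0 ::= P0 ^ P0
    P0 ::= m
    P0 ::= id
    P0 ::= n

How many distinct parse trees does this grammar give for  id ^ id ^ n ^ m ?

Parse trees for id ^ id ^ n ^ m:
  [P0 [P0 id] ^ [P0 [P0 id] ^ [P0 [P0 n] ^ [P0 m]]]]
  [P0 [P0 id] ^ [P0 [P0 [P0 id] ^ [P0 n]] ^ [P0 m]]]
  [P0 [P0 [P0 id] ^ [P0 id]] ^ [P0 [P0 n] ^ [P0 m]]]
  [P0 [P0 [P0 id] ^ [P0 [P0 id] ^ [P0 n]]] ^ [P0 m]]
  [P0 [P0 [P0 [P0 id] ^ [P0 id]] ^ [P0 n]] ^ [P0 m]]

5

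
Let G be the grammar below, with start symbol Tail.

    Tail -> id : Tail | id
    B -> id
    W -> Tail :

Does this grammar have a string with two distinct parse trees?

Only Tail is reachable from Tail; ignoring the rest: Right-recursive list with a separator: after each atom, whether the separator follows determines the rule. One parse per string.

Unambiguous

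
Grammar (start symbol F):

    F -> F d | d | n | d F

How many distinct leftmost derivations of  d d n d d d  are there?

10

Parse trees for d d n d d d (showing first 6 of 10):
  [F [F [F [F d [F d [F n]]] d] d] d]
  [F [F [F d [F [F d [F n]] d]] d] d]
  [F [F [F d [F d [F [F n] d]]] d] d]
  [F [F d [F [F [F d [F n]] d] d]] d]
  [F [F d [F [F d [F [F n] d]] d]] d]
  [F [F d [F d [F [F [F n] d] d]]] d]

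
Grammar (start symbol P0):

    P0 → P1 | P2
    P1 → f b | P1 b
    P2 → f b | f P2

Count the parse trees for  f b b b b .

Parse trees for f b b b b:
  [P0 [P1 [P1 [P1 [P1 f b] b] b] b]]

1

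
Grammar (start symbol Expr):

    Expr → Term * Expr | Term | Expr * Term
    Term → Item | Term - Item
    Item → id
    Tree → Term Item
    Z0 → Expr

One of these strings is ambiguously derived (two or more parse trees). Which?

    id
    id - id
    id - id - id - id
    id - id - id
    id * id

id: 1 tree
id - id: 1 tree
id - id - id - id: 1 tree
id - id - id: 1 tree
id * id: 2 trees

id * id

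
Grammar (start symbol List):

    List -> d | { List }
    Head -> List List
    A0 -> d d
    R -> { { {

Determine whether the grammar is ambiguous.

Only List is reachable from List; ignoring the rest: Each string is a nest of matched brackets around a single atom. An opening bracket forces the recursive rule; an atom forces the base rule.

Unambiguous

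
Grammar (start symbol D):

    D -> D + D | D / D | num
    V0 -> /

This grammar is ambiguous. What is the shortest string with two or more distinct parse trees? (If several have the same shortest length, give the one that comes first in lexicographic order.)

num + num + num

length 1: no string has ≥2 trees
length 3: no string has ≥2 trees
length 5: num + num + num has 2 parse trees

Two derivations of num + num + num:
  D ⇒ D + D ⇒ D + D + D ⇒ num + D + D ⇒ num + num + D ⇒ num + num + num
  D ⇒ D + D ⇒ num + D ⇒ num + D + D ⇒ num + num + D ⇒ num + num + num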